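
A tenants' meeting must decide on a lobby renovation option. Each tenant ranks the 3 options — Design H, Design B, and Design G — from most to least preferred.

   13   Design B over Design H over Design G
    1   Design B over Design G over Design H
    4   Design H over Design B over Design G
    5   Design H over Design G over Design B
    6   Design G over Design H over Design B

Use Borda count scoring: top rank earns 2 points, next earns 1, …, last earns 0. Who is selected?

Design H

Borda scores:
  Design H: 13·1 + 0 + 4·2 + 5·2 + 6·1 = 37
  Design B: 13·2 + 2 + 4·1 + 5·0 + 6·0 = 32
  Design G: 13·0 + 1 + 4·0 + 5·1 + 6·2 = 18
Design H has the highest total.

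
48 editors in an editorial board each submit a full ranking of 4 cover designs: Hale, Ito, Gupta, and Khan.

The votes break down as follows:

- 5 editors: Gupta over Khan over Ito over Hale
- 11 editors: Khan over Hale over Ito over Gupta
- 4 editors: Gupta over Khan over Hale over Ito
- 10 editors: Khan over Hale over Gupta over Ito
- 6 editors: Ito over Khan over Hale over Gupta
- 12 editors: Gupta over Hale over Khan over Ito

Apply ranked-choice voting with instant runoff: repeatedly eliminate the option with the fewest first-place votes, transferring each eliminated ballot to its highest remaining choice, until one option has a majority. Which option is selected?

Khan

Round 1: Gupta 21, Khan 21, Ito 6, Hale 0. Hale has the fewest and is eliminated.
Round 2: Gupta 21, Khan 21, Ito 6. Ito has the fewest and is eliminated.
Round 3: Khan 27, Gupta 21. Khan has a majority.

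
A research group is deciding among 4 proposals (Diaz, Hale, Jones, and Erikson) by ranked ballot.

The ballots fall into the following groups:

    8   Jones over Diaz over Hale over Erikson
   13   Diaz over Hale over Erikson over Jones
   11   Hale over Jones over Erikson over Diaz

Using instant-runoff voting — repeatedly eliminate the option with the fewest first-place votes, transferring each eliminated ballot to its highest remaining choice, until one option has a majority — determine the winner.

Round 1: Diaz 13, Hale 11, Jones 8, Erikson 0. Erikson has the fewest and is eliminated.
Round 2: Diaz 13, Hale 11, Jones 8. Jones has the fewest and is eliminated.
Round 3: Diaz 21, Hale 11. Diaz has a majority.

Diaz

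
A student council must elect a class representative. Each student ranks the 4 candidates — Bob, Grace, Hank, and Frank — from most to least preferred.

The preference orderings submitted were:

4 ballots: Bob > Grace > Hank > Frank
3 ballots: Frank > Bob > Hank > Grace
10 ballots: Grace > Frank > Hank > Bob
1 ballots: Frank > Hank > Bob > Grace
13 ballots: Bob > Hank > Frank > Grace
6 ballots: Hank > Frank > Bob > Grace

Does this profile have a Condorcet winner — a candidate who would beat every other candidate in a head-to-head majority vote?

No

Head-to-head results (37 voters total):
Bob vs Grace: Bob wins 27–10.
Bob vs Hank: Bob wins 20–17.
Bob vs Frank: Frank wins 20–17.
Grace vs Hank: Hank wins 23–14.
Grace vs Frank: Frank wins 23–14.
Hank vs Frank: Hank wins 23–14.
No candidate beats all others: Bob beats Hank beats Frank beats Bob, a majority cycle.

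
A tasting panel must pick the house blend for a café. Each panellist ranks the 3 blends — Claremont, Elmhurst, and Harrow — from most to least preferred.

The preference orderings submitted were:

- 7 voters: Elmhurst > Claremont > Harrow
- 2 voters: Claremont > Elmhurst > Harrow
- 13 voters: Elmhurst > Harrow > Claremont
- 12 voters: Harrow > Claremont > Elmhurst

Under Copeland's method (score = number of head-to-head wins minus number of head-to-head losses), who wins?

Elmhurst

Pairwise results:
  Claremont vs Elmhurst: Elmhurst wins 20–14.
  Claremont vs Harrow: Harrow wins 25–9.
  Elmhurst vs Harrow: Elmhurst wins 22–12.
Copeland scores (wins − losses):
  Claremont: 0 − 2 = -2
  Elmhurst: 2 − 0 = 2
  Harrow: 1 − 1 = 0
Elmhurst has the best Copeland score.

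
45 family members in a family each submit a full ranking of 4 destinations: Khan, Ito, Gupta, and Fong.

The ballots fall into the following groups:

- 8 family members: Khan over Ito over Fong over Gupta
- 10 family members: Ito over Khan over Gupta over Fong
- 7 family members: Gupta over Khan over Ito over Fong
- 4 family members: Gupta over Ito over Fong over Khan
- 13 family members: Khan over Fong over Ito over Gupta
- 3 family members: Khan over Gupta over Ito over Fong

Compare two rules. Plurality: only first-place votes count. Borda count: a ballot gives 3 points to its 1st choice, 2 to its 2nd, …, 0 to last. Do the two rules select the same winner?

Yes

Plurality first-place counts: Khan 24, Ito 10, Gupta 11, Fong 0 → Khan.
Borda totals: Khan 106, Ito 77, Gupta 49, Fong 38 → Khan.
The two rules agree on Khan.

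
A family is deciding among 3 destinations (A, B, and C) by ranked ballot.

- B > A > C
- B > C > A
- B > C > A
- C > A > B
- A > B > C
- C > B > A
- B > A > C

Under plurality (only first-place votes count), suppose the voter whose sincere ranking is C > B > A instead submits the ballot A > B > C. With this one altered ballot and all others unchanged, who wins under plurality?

First-place totals with the altered ballot: A 2, B 4, C 1.
The winner is unchanged: still B.

B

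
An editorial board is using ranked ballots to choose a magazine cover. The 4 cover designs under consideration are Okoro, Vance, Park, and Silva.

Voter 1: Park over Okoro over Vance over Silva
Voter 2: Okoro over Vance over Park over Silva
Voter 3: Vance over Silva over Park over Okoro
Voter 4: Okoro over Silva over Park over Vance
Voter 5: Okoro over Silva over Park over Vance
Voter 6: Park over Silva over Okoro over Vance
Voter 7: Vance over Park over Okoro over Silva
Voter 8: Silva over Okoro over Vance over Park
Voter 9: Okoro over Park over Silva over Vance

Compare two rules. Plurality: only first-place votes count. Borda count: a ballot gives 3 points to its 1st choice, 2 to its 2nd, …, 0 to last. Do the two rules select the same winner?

Plurality first-place counts: Okoro 4, Vance 2, Park 2, Silva 1 → Okoro.
Borda totals: Okoro 18, Vance 10, Park 14, Silva 12 → Okoro.
The two rules agree on Okoro.

Yes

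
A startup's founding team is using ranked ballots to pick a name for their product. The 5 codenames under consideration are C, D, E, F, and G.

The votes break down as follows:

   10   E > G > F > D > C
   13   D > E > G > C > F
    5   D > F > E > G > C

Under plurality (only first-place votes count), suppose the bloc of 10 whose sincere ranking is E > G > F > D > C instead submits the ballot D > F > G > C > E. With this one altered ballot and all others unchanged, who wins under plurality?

First-place totals with the altered ballot: C 0, D 28, E 0, F 0, G 0.
The winner is unchanged: still D.

D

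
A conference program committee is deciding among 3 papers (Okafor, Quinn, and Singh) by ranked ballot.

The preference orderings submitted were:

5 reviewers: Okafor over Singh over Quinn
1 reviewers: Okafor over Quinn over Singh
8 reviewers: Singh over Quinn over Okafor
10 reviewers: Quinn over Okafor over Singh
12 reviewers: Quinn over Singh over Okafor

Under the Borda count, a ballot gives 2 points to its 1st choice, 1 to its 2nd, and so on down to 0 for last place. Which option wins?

Borda scores:
  Okafor: 5·2 + 2 + 8·0 + 10·1 + 12·0 = 22
  Quinn: 5·0 + 1 + 8·1 + 10·2 + 12·2 = 53
  Singh: 5·1 + 0 + 8·2 + 10·0 + 12·1 = 33
Quinn has the highest total.

Quinn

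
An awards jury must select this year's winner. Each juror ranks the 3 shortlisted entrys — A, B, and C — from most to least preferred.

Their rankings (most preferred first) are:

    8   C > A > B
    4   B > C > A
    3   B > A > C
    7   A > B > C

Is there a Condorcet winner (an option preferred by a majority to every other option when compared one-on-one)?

No

Head-to-head results (22 voters total):
A vs B: A wins 15–7.
A vs C: C wins 12–10.
B vs C: B wins 14–8.
No candidate beats all others: A beats B beats C beats A, a majority cycle.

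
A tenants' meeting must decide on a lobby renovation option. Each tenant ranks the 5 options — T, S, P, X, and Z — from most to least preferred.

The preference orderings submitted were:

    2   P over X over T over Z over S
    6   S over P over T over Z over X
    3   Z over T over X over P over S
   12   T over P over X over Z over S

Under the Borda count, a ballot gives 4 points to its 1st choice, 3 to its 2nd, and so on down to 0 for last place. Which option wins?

Borda scores:
  T: 2·2 + 6·2 + 3·3 + 12·4 = 73
  S: 2·0 + 6·4 + 3·0 + 12·0 = 24
  P: 2·4 + 6·3 + 3·1 + 12·3 = 65
  X: 2·3 + 6·0 + 3·2 + 12·2 = 36
  Z: 2·1 + 6·1 + 3·4 + 12·1 = 32
T has the highest total.

T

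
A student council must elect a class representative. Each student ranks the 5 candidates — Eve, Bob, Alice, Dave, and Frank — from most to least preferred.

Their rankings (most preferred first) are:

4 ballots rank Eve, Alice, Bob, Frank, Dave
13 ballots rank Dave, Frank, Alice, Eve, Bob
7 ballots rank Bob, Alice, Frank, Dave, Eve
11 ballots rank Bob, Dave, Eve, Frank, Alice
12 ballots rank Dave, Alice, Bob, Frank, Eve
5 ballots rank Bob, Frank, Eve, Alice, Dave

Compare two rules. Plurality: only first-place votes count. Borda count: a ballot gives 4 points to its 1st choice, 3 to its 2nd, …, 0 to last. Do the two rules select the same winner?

Plurality first-place counts: Eve 4, Bob 23, Alice 0, Dave 25, Frank 0 → Dave.
Borda totals: Eve 61, Bob 124, Alice 100, Dave 140, Frank 95 → Dave.
The two rules agree on Dave.

Yes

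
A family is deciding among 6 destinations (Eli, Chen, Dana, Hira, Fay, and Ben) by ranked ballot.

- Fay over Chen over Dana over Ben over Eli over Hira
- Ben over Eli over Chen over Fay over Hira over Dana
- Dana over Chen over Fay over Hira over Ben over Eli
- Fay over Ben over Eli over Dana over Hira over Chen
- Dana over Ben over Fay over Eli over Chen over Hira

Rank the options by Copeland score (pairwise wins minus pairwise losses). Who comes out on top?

Fay

Pairwise results:
  Eli vs Chen: Eli wins 3–2.
  Eli vs Dana: Dana wins 3–2.
  Eli vs Hira: Eli wins 4–1.
  Eli vs Fay: Fay wins 4–1.
  Eli vs Ben: Ben wins 5–0.
  Chen vs Dana: Dana wins 3–2.
  Chen vs Hira: Chen wins 4–1.
  Chen vs Fay: Fay wins 3–2.
  Chen vs Ben: Ben wins 3–2.
  Dana vs Hira: Dana wins 4–1.
  Dana vs Fay: Fay wins 3–2.
  Dana vs Ben: Dana wins 3–2.
  Hira vs Fay: Fay wins 5–0.
  Hira vs Ben: Ben wins 4–1.
  Fay vs Ben: Fay wins 3–2.
Copeland scores (wins − losses):
  Eli: 2 − 3 = -1
  Chen: 1 − 4 = -3
  Dana: 4 − 1 = 3
  Hira: 0 − 5 = -5
  Fay: 5 − 0 = 5
  Ben: 3 − 2 = 1
Fay has the best Copeland score.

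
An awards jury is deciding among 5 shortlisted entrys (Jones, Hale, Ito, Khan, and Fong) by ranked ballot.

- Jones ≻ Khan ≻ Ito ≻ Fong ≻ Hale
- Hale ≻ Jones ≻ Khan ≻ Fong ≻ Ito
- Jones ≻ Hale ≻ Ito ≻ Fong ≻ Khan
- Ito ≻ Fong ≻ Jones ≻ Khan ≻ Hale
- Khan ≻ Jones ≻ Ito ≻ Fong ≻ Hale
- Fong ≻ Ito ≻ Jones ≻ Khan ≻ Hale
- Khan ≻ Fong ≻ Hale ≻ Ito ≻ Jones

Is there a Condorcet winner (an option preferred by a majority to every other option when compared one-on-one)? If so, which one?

Head-to-head results (7 voters total):
Jones vs Hale: Jones wins 5–2.
Jones vs Ito: Jones wins 4–3.
Jones vs Khan: Jones wins 5–2.
Jones vs Fong: Jones wins 4–3.
Hale vs Ito: Ito wins 4–3.
Hale vs Khan: Khan wins 5–2.
Hale vs Fong: Fong wins 5–2.
Ito vs Khan: Khan wins 4–3.
Ito vs Fong: Ito wins 4–3.
Khan vs Fong: Khan wins 4–3.
Jones beats each rival — Hale (5–2), Ito (4–3), Khan (5–2), Fong (4–3) — so Jones is the Condorcet winner.

Jones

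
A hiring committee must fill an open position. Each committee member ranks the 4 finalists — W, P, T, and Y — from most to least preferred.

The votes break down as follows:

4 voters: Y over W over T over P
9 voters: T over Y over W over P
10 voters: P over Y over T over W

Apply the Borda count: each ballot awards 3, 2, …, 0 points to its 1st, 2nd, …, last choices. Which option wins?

Borda scores:
  W: 4·2 + 9·1 + 10·0 = 17
  P: 4·0 + 9·0 + 10·3 = 30
  T: 4·1 + 9·3 + 10·1 = 41
  Y: 4·3 + 9·2 + 10·2 = 50
Y has the highest total.

Y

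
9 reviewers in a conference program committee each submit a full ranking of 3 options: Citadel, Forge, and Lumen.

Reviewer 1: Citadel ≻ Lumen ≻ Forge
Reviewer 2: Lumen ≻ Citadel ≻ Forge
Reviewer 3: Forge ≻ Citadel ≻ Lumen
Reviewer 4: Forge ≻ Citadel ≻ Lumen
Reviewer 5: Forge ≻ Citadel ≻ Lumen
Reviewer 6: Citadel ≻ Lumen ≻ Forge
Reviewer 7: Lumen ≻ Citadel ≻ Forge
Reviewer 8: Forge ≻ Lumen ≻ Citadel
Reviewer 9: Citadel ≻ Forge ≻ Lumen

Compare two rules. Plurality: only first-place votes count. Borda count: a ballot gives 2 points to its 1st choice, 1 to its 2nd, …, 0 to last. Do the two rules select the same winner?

Plurality first-place counts: Citadel 3, Forge 4, Lumen 2 → Forge.
Borda totals: Citadel 11, Forge 9, Lumen 7 → Citadel.
The two rules disagree: plurality picks Forge, Borda picks Citadel.

No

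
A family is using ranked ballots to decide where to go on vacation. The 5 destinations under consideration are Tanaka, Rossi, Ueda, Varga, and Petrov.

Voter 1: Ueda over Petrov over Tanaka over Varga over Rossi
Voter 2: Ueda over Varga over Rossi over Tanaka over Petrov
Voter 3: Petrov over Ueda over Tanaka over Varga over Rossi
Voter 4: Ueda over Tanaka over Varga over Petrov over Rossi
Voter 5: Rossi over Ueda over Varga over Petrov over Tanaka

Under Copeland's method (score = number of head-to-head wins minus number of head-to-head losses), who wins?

Pairwise results:
  Tanaka vs Rossi: Tanaka wins 3–2.
  Tanaka vs Ueda: Ueda wins 5–0.
  Tanaka vs Varga: Tanaka wins 3–2.
  Tanaka vs Petrov: Petrov wins 3–2.
  Rossi vs Ueda: Ueda wins 4–1.
  Rossi vs Varga: Varga wins 4–1.
  Rossi vs Petrov: Petrov wins 3–2.
  Ueda vs Varga: Ueda wins 5–0.
  Ueda vs Petrov: Ueda wins 4–1.
  Varga vs Petrov: Varga wins 3–2.
Copeland scores (wins − losses):
  Tanaka: 2 − 2 = 0
  Rossi: 0 − 4 = -4
  Ueda: 4 − 0 = 4
  Varga: 2 − 2 = 0
  Petrov: 2 − 2 = 0
Ueda has the best Copeland score.

Ueda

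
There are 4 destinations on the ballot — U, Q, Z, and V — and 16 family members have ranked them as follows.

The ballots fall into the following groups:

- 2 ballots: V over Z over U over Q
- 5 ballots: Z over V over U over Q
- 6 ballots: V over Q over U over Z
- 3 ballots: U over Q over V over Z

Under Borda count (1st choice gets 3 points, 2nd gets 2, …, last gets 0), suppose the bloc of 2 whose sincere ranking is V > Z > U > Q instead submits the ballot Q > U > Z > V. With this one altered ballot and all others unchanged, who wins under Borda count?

Borda totals with the altered ballot: U 24, Q 24, Z 17, V 31.
The winner is unchanged: still V.

V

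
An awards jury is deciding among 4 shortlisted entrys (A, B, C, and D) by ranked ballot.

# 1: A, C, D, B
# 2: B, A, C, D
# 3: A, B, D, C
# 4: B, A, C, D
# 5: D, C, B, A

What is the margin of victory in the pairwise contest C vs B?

Ballots ranking C above B: 2.
Ballots ranking B above C: 3.
B wins 3–2, a margin of 1.

1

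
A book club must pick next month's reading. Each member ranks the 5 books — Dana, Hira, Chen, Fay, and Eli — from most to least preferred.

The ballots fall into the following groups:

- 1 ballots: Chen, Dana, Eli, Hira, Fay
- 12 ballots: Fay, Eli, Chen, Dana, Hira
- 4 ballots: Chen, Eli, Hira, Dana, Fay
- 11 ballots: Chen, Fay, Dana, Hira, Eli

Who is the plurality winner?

First-place vote totals:
  Dana: 0
  Hira: 0
  Chen: 16
  Fay: 12
  Eli: 0
Chen has the most first-place votes.

Chen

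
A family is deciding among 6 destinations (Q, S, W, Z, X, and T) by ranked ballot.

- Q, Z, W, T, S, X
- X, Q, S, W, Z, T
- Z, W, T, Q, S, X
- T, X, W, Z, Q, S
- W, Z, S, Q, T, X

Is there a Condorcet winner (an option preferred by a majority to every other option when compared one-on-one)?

Head-to-head results (5 voters total):
Q vs S: Q wins 4–1.
Q vs W: W wins 3–2.
Q vs Z: Z wins 3–2.
Q vs X: Q wins 3–2.
Q vs T: Q wins 3–2.
S vs W: W wins 4–1.
S vs Z: Z wins 4–1.
S vs X: S wins 3–2.
S vs T: T wins 3–2.
W vs Z: W wins 3–2.
W vs X: W wins 3–2.
W vs T: W wins 4–1.
Z vs X: Z wins 3–2.
Z vs T: Z wins 4–1.
X vs T: T wins 4–1.
W beats each rival — Q (3–2), S (4–1), Z (3–2), X (3–2), T (4–1) — so W is the Condorcet winner.

Yes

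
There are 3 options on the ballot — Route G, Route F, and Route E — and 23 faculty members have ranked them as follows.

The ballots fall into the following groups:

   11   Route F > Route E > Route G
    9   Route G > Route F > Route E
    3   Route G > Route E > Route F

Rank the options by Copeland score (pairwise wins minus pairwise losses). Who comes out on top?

Route G

Pairwise results:
  Route G vs Route F: Route G wins 12–11.
  Route G vs Route E: Route G wins 12–11.
  Route F vs Route E: Route F wins 20–3.
Copeland scores (wins − losses):
  Route G: 2 − 0 = 2
  Route F: 1 − 1 = 0
  Route E: 0 − 2 = -2
Route G has the best Copeland score.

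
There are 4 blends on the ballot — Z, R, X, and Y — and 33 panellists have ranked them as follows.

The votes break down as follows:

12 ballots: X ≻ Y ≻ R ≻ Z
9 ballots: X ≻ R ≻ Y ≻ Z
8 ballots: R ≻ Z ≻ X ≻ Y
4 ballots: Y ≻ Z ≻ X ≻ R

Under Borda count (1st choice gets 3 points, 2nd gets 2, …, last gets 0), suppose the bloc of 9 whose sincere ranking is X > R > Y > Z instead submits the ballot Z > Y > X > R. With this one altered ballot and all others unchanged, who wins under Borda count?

Borda totals with the altered ballot: Z 51, R 36, X 57, Y 54.
The winner is unchanged: still X.

X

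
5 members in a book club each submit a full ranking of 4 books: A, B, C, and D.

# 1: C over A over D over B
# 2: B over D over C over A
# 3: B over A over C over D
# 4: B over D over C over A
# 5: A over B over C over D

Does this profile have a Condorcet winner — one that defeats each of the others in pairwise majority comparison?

Head-to-head results (5 voters total):
A vs B: B wins 3–2.
A vs C: C wins 3–2.
A vs D: A wins 3–2.
B vs C: B wins 4–1.
B vs D: B wins 4–1.
C vs D: C wins 3–2.
B beats each rival — A (3–2), C (4–1), D (4–1) — so B is the Condorcet winner.

Yes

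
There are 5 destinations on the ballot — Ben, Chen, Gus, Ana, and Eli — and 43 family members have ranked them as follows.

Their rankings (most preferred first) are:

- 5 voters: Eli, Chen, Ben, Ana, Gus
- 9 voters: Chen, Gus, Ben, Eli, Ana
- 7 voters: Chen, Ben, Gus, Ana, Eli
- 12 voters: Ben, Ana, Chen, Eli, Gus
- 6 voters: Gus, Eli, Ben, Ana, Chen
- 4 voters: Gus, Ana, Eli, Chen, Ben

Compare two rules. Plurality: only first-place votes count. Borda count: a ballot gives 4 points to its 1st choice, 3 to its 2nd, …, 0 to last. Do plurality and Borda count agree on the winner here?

Plurality first-place counts: Ben 12, Chen 16, Gus 10, Ana 0, Eli 5 → Chen.
Borda totals: Ben 109, Chen 107, Gus 81, Ana 66, Eli 67 → Ben.
The two rules disagree: plurality picks Chen, Borda picks Ben.

No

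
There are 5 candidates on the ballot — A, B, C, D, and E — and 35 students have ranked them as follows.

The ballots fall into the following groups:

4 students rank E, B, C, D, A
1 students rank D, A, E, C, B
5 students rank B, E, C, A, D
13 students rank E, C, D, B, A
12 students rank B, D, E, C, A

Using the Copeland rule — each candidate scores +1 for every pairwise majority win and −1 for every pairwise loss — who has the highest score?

E

Pairwise results:
  A vs B: B wins 34–1.
  A vs C: C wins 34–1.
  A vs D: D wins 30–5.
  A vs E: E wins 34–1.
  B vs C: B wins 21–14.
  B vs D: B wins 21–14.
  B vs E: E wins 18–17.
  C vs D: C wins 22–13.
  C vs E: E wins 35–0.
  D vs E: E wins 22–13.
Copeland scores (wins − losses):
  A: 0 − 4 = -4
  B: 3 − 1 = 2
  C: 2 − 2 = 0
  D: 1 − 3 = -2
  E: 4 − 0 = 4
E has the best Copeland score.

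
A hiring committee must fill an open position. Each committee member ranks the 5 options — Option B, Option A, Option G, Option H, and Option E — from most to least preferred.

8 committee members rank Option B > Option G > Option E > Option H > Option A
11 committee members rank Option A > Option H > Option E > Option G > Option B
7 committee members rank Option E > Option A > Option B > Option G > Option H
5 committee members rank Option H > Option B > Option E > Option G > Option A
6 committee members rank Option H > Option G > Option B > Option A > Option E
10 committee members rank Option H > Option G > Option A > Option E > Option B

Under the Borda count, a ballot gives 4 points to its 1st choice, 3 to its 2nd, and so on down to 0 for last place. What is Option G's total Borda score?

95

Borda scores:
  Option B: 8·4 + 11·0 + 7·2 + 5·3 + 6·2 + 10·0 = 73
  Option A: 8·0 + 11·4 + 7·3 + 5·0 + 6·1 + 10·2 = 91
  Option G: 8·3 + 11·1 + 7·1 + 5·1 + 6·3 + 10·3 = 95
  Option H: 8·1 + 11·3 + 7·0 + 5·4 + 6·4 + 10·4 = 125
  Option E: 8·2 + 11·2 + 7·4 + 5·2 + 6·0 + 10·1 = 86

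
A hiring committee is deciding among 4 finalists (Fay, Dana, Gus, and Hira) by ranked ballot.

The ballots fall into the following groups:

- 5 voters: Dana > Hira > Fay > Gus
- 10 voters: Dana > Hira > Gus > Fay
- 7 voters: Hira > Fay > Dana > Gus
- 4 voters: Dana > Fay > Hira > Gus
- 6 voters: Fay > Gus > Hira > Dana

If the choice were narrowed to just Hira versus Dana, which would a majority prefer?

Dana

Ballots ranking Hira above Dana: 7+6 = 13.
Ballots ranking Dana above Hira: 5+10+4 = 19.
Dana wins the head-to-head, 19–13.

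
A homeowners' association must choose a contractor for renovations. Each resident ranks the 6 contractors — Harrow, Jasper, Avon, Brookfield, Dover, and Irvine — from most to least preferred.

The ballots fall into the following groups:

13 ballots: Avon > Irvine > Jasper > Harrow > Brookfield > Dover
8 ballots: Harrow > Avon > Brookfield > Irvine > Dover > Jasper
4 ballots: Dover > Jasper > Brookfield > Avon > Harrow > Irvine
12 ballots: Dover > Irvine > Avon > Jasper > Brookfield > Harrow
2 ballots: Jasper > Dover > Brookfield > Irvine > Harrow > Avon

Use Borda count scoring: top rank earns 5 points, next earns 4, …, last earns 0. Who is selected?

Borda scores:
  Harrow: 13·2 + 8·5 + 4·1 + 12·0 + 2·1 = 72
  Jasper: 13·3 + 8·0 + 4·4 + 12·2 + 2·5 = 89
  Avon: 13·5 + 8·4 + 4·2 + 12·3 + 2·0 = 141
  Brookfield: 13·1 + 8·3 + 4·3 + 12·1 + 2·3 = 67
  Dover: 13·0 + 8·1 + 4·5 + 12·5 + 2·4 = 96
  Irvine: 13·4 + 8·2 + 4·0 + 12·4 + 2·2 = 120
Avon has the highest total.

Avon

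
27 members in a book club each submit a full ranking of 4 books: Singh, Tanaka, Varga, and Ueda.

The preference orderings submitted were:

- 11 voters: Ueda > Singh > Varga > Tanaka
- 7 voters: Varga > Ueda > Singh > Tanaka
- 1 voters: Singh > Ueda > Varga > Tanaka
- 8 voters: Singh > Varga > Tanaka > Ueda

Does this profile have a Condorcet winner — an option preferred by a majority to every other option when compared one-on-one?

No

Head-to-head results (27 voters total):
Singh vs Tanaka: Singh wins 27–0.
Singh vs Varga: Singh wins 20–7.
Singh vs Ueda: Ueda wins 18–9.
Tanaka vs Varga: Varga wins 27–0.
Tanaka vs Ueda: Ueda wins 19–8.
Varga vs Ueda: Varga wins 15–12.
No candidate beats all others: Singh beats Varga beats Ueda beats Singh, a majority cycle.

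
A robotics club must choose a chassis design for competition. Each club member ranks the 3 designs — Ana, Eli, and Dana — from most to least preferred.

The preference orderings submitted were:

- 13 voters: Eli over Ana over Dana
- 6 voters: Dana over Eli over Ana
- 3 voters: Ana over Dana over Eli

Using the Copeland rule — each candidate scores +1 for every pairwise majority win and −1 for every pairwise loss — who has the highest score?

Eli

Pairwise results:
  Ana vs Eli: Eli wins 19–3.
  Ana vs Dana: Ana wins 16–6.
  Eli vs Dana: Eli wins 13–9.
Copeland scores (wins − losses):
  Ana: 1 − 1 = 0
  Eli: 2 − 0 = 2
  Dana: 0 − 2 = -2
Eli has the best Copeland score.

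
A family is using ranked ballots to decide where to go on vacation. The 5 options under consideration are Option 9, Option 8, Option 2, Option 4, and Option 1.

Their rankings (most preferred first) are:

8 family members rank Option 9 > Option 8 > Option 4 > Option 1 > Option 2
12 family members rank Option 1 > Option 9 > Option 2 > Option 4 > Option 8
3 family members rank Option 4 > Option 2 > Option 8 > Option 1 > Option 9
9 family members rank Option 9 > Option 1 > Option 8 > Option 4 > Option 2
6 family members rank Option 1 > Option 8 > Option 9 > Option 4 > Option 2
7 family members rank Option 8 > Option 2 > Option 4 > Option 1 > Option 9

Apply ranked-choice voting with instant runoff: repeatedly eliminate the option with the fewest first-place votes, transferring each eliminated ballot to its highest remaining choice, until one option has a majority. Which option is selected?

Option 1

Round 1: Option 1 18, Option 9 17, Option 8 7, Option 4 3, Option 2 0. Option 2 has the fewest and is eliminated.
Round 2: Option 1 18, Option 9 17, Option 8 7, Option 4 3. Option 4 has the fewest and is eliminated.
Round 3: Option 1 18, Option 9 17, Option 8 10. Option 8 has the fewest and is eliminated.
Round 4: Option 1 28, Option 9 17. Option 1 has a majority.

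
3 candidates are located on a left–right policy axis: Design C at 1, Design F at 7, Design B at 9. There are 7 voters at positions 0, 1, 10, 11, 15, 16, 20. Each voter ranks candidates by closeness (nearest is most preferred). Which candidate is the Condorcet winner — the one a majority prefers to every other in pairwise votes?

Design B

With single-peaked preferences on a line, the Condorcet winner is the candidate closest to the median voter.
The median voter (position 11) is closest to Design B at 9.
Check: Design B vs Design F — voters closer to Design B: 5 of 7.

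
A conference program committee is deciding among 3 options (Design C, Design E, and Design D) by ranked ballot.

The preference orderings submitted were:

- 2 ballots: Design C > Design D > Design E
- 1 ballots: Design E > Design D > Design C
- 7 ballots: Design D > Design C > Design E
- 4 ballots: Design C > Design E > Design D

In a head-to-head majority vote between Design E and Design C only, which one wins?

Design C

Ballots ranking Design E above Design C: 1.
Ballots ranking Design C above Design E: 2+7+4 = 13.
Design C wins the head-to-head, 13–1.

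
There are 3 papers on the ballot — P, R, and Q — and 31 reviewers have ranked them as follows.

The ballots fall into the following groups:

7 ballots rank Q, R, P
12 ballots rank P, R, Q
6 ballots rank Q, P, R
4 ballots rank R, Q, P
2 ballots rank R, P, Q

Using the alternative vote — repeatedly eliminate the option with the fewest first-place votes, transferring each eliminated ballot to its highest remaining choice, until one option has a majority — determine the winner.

Round 1: Q 13, P 12, R 6. R has the fewest and is eliminated.
Round 2: Q 17, P 14. Q has a majority.

Q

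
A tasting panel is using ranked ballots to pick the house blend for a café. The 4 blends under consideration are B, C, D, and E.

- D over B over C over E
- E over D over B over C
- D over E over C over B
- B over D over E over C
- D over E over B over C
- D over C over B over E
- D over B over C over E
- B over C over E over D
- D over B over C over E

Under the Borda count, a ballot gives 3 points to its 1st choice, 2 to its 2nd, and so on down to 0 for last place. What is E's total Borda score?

Borda scores:
  B: 2 + 1 + 0 + 3 + 1 + 1 + 2 + 3 + 2 = 15
  C: 1 + 0 + 1 + 0 + 0 + 2 + 1 + 2 + 1 = 8
  D: 3 + 2 + 3 + 2 + 3 + 3 + 3 + 0 + 3 = 22
  E: 0 + 3 + 2 + 1 + 2 + 0 + 0 + 1 + 0 = 9

9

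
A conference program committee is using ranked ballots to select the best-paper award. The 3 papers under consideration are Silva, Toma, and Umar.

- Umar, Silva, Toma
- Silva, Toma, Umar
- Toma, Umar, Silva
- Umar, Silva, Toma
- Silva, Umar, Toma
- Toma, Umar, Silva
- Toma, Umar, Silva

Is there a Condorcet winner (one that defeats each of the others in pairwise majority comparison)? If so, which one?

Head-to-head results (7 voters total):
Silva vs Toma: Silva wins 4–3.
Silva vs Umar: Umar wins 5–2.
Toma vs Umar: Toma wins 4–3.
No candidate beats all others: Silva beats Toma beats Umar beats Silva, a majority cycle.

There is no Condorcet winner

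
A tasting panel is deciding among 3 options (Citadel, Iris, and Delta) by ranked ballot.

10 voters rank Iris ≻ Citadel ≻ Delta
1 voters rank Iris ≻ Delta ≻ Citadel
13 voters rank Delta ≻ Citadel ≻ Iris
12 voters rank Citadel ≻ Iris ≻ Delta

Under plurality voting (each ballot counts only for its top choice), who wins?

First-place vote totals:
  Citadel: 12
  Iris: 11
  Delta: 13
Delta has the most first-place votes.

Delta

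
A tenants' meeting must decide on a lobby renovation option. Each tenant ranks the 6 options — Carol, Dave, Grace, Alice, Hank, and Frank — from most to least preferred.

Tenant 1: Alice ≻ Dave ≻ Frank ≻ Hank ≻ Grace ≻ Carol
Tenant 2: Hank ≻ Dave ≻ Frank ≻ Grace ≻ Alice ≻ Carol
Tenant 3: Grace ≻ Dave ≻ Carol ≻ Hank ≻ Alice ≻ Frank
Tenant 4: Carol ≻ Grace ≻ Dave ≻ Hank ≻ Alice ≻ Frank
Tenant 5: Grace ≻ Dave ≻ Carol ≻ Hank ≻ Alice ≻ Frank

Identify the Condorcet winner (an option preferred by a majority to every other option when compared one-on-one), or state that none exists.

Grace

Head-to-head results (5 voters total):
Carol vs Dave: Dave wins 4–1.
Carol vs Grace: Grace wins 4–1.
Carol vs Alice: Carol wins 3–2.
Carol vs Hank: Carol wins 3–2.
Carol vs Frank: Carol wins 3–2.
Dave vs Grace: Grace wins 3–2.
Dave vs Alice: Dave wins 4–1.
Dave vs Hank: Dave wins 4–1.
Dave vs Frank: Dave wins 5–0.
Grace vs Alice: Grace wins 4–1.
Grace vs Hank: Grace wins 3–2.
Grace vs Frank: Grace wins 3–2.
Alice vs Hank: Hank wins 4–1.
Alice vs Frank: Alice wins 4–1.
Hank vs Frank: Hank wins 4–1.
Grace beats each rival — Carol (4–1), Dave (3–2), Alice (4–1), Hank (3–2), Frank (3–2) — so Grace is the Condorcet winner.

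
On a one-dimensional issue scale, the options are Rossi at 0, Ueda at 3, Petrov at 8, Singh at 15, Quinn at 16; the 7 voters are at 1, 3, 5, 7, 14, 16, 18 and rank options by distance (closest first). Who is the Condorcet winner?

With single-peaked preferences on a line, the Condorcet winner is the candidate closest to the median voter.
The median voter (position 7) is closest to Petrov at 8.
Check: Petrov vs Ueda — voters closer to Petrov: 4 of 7.

Petrov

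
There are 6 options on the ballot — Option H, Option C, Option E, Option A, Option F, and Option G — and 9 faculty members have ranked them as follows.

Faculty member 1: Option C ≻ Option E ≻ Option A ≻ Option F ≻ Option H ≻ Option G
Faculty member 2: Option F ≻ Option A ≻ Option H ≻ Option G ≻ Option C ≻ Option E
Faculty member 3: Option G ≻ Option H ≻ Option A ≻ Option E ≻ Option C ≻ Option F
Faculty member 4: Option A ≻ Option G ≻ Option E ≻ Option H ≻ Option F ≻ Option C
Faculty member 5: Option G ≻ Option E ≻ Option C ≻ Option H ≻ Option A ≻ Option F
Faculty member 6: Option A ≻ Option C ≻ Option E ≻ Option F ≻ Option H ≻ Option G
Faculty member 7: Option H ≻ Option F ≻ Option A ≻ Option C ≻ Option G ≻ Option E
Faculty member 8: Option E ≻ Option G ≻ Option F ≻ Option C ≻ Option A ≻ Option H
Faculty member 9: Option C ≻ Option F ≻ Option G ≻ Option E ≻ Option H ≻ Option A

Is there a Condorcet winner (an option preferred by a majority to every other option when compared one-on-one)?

Head-to-head results (9 voters total):
Option H vs Option C: Option C wins 5–4.
Option H vs Option E: Option E wins 6–3.
Option H vs Option A: Option A wins 5–4.
Option H vs Option F: Option F wins 5–4.
Option H vs Option G: Option G wins 5–4.
Option C vs Option E: Option C wins 5–4.
Option C vs Option A: Option A wins 5–4.
Option C vs Option F: Option C wins 5–4.
Option C vs Option G: Option G wins 5–4.
Option E vs Option A: Option A wins 5–4.
Option E vs Option F: Option E wins 6–3.
Option E vs Option G: Option G wins 6–3.
Option A vs Option F: Option A wins 5–4.
Option A vs Option G: Option A wins 5–4.
Option F vs Option G: Option F wins 5–4.
Option A beats each rival — Option H (5–4), Option C (5–4), Option E (5–4), Option F (5–4), Option G (5–4) — so Option A is the Condorcet winner.

Yes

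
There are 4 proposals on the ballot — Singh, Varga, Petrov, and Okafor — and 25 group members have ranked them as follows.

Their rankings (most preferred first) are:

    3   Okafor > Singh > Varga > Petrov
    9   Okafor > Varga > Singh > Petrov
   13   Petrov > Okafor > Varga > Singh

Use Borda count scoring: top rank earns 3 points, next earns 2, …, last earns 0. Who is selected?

Okafor

Borda scores:
  Singh: 3·2 + 9·1 + 13·0 = 15
  Varga: 3·1 + 9·2 + 13·1 = 34
  Petrov: 3·0 + 9·0 + 13·3 = 39
  Okafor: 3·3 + 9·3 + 13·2 = 62
Okafor has the highest total.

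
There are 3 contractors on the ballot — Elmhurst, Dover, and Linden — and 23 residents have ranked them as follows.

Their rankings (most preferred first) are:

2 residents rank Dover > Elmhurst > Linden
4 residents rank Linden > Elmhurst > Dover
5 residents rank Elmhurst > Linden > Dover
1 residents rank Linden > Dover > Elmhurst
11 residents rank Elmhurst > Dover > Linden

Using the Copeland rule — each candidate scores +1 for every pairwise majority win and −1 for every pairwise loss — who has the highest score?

Pairwise results:
  Elmhurst vs Dover: Elmhurst wins 20–3.
  Elmhurst vs Linden: Elmhurst wins 18–5.
  Dover vs Linden: Dover wins 13–10.
Copeland scores (wins − losses):
  Elmhurst: 2 − 0 = 2
  Dover: 1 − 1 = 0
  Linden: 0 − 2 = -2
Elmhurst has the best Copeland score.

Elmhurst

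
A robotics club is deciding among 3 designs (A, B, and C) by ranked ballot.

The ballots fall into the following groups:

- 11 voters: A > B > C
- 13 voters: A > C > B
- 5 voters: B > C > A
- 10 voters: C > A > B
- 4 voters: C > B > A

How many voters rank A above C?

24

Ballots ranking A above C: 11+13 = 24.
Ballots ranking C above A: 5+10+4 = 19.
So 24 of 43 voters prefer A to C.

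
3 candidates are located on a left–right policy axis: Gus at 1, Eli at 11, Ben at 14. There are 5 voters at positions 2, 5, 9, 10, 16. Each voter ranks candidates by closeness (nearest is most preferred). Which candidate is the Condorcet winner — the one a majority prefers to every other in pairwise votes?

Eli

With single-peaked preferences on a line, the Condorcet winner is the candidate closest to the median voter.
The median voter (position 9) is closest to Eli at 11.
Check: Eli vs Gus — voters closer to Eli: 3 of 5.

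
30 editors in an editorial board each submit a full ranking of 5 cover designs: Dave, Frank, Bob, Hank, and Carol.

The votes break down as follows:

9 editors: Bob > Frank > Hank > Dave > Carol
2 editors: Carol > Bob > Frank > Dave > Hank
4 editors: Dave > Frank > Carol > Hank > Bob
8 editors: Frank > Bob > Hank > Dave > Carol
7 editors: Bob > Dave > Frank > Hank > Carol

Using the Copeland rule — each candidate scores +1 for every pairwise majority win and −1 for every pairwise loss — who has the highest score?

Bob

Pairwise results:
  Dave vs Frank: Frank wins 19–11.
  Dave vs Bob: Bob wins 26–4.
  Dave vs Hank: Hank wins 17–13.
  Dave vs Carol: Dave wins 28–2.
  Frank vs Bob: Bob wins 18–12.
  Frank vs Hank: Frank wins 30–0.
  Frank vs Carol: Frank wins 28–2.
  Bob vs Hank: Bob wins 26–4.
  Bob vs Carol: Bob wins 24–6.
  Hank vs Carol: Hank wins 24–6.
Copeland scores (wins − losses):
  Dave: 1 − 3 = -2
  Frank: 3 − 1 = 2
  Bob: 4 − 0 = 4
  Hank: 2 − 2 = 0
  Carol: 0 − 4 = -4
Bob has the best Copeland score.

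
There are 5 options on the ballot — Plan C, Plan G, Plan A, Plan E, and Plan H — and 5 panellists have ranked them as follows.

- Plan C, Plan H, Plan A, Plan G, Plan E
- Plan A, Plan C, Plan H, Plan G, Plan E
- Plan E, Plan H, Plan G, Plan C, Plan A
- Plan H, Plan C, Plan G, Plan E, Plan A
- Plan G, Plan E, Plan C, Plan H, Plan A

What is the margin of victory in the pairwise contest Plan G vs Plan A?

Ballots ranking Plan G above Plan A: 3.
Ballots ranking Plan A above Plan G: 2.
Plan G wins 3–2, a margin of 1.

1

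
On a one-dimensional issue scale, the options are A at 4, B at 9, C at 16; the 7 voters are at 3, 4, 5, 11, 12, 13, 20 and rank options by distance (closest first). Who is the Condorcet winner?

With single-peaked preferences on a line, the Condorcet winner is the candidate closest to the median voter.
The median voter (position 11) is closest to B at 9.
Check: B vs A — voters closer to B: 4 of 7.

B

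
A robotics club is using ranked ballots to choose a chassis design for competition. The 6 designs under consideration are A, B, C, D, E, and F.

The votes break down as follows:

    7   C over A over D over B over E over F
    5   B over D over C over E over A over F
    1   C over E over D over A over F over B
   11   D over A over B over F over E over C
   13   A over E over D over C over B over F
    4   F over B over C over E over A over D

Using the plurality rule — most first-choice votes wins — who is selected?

First-place vote totals:
  A: 13
  B: 5
  C: 8
  D: 11
  E: 0
  F: 4
A has the most first-place votes.

A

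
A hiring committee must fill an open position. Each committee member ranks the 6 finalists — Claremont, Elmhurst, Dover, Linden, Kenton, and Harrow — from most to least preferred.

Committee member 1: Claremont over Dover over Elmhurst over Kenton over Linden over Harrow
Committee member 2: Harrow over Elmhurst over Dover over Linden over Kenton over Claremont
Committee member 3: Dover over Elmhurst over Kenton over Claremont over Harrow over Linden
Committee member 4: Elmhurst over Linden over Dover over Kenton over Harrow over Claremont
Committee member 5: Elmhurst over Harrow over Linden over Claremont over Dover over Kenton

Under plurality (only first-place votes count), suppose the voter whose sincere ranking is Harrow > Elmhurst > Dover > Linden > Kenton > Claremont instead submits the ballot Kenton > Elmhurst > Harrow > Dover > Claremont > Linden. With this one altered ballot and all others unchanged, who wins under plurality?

First-place totals with the altered ballot: Claremont 1, Elmhurst 2, Dover 1, Linden 0, Kenton 1, Harrow 0.
The winner is unchanged: still Elmhurst.

Elmhurst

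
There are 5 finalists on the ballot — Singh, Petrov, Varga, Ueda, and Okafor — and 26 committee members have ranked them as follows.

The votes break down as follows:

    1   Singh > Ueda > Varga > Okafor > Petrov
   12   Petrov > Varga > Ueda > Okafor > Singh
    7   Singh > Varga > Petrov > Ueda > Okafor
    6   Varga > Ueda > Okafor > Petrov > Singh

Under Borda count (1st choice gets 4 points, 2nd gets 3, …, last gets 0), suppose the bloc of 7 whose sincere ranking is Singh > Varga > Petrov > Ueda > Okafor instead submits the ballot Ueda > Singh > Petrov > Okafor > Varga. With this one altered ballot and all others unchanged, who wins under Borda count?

Borda totals with the altered ballot: Singh 25, Petrov 68, Varga 62, Ueda 73, Okafor 32.
The switch changes the winner from Varga to Ueda.

Ueda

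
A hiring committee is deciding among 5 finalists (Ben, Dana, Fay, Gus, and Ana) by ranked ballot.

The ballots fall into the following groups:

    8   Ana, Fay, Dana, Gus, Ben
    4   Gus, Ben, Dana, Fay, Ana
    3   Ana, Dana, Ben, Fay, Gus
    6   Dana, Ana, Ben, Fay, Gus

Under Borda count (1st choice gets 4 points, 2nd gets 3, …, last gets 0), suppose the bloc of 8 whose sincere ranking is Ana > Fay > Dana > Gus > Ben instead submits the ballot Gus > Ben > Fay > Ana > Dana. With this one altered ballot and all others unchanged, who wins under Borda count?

Borda totals with the altered ballot: Ben 54, Dana 41, Fay 29, Gus 48, Ana 38.
The switch changes the winner from Ana to Ben.

Ben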